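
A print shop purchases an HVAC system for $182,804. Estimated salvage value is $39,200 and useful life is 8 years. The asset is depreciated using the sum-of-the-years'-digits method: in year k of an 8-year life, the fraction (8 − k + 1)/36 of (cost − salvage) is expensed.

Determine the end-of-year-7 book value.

$43,189

Depreciable base = $182,804 − $39,200 = $143,604.
Sum of the years' digits = 8+7+6+5+4+3+2+1 = 36.
Year 1: $143,604 × 8/36 = $31,912. Book value $150,892.
Year 2: $143,604 × 7/36 = $27,923. Book value $122,969.
Year 3: $143,604 × 6/36 = $23,934. Book value $99,035.
Year 4: $143,604 × 5/36 = $19,945. Book value $79,090.
Year 5: $143,604 × 4/36 = $15,956. Book value $63,134.
Year 6: $143,604 × 3/36 = $11,967. Book value $51,167.
Year 7: $143,604 × 2/36 = $7,978. Book value $43,189.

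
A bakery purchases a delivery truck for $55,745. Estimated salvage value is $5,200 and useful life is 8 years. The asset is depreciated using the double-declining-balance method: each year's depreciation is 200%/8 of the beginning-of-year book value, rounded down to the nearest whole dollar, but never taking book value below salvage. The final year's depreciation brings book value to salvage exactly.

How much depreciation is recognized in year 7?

$2,480

Depreciable base = $55,745 − $5,200 = $50,545.
Year 1: ⌊$55,745 × 200%/8⌋ = $13,936. Book value $41,809.
Year 2: ⌊$41,809 × 200%/8⌋ = $10,452. Book value $31,357.
Year 3: ⌊$31,357 × 200%/8⌋ = $7,839. Book value $23,518.
Year 4: ⌊$23,518 × 200%/8⌋ = $5,879. Book value $17,639.
Year 5: ⌊$17,639 × 200%/8⌋ = $4,409. Book value $13,230.
Year 6: ⌊$13,230 × 200%/8⌋ = $3,307. Book value $9,923.
Year 7: ⌊$9,923 × 200%/8⌋ = $2,480. Book value $7,443.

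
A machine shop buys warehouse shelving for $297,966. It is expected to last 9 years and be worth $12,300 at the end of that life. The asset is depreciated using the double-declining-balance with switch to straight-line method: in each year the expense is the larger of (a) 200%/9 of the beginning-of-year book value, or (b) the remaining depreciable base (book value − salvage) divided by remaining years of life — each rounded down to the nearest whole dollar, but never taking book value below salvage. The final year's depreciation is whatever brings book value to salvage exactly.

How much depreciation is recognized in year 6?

Depreciable base = $297,966 − $12,300 = $285,666.
Year 1: DB = ⌊$297,966 × 200%/9⌋ = $66,214; SL = ⌊$285,666/9⌋ = $31,740 → take DB $66,214. Book value $231,752.
Year 2: DB = ⌊$231,752 × 200%/9⌋ = $51,500; SL = ⌊$219,452/8⌋ = $27,431 → take DB $51,500. Book value $180,252.
Year 3: DB = ⌊$180,252 × 200%/9⌋ = $40,056; SL = ⌊$167,952/7⌋ = $23,993 → take DB $40,056. Book value $140,196.
Year 4: DB = ⌊$140,196 × 200%/9⌋ = $31,154; SL = ⌊$127,896/6⌋ = $21,316 → take DB $31,154. Book value $109,042.
Year 5: DB = ⌊$109,042 × 200%/9⌋ = $24,231; SL = ⌊$96,742/5⌋ = $19,348 → take DB $24,231. Book value $84,811.
Year 6: DB = ⌊$84,811 × 200%/9⌋ = $18,846; SL = ⌊$72,511/4⌋ = $18,127 → take DB $18,846. Book value $65,965.

$18,846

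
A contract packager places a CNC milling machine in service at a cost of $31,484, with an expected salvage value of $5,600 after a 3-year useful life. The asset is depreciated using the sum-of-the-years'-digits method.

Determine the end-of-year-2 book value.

Depreciable base = $31,484 − $5,600 = $25,884.
Sum of the years' digits = 3+2+1 = 6.
Year 1: $25,884 × 3/6 = $12,942. Book value $18,542.
Year 2: $25,884 × 2/6 = $8,628. Book value $9,914.

$9,914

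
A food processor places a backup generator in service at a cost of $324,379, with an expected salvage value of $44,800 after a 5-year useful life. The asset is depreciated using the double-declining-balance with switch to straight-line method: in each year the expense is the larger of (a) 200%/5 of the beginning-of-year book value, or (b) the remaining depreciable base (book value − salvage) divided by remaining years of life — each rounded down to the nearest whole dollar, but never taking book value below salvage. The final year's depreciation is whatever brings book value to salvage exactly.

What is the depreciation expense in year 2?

$77,851

Depreciable base = $324,379 − $44,800 = $279,579.
Year 1: DB = ⌊$324,379 × 200%/5⌋ = $129,751; SL = ⌊$279,579/5⌋ = $55,915 → take DB $129,751. Book value $194,628.
Year 2: DB = ⌊$194,628 × 200%/5⌋ = $77,851; SL = ⌊$149,828/4⌋ = $37,457 → take DB $77,851. Book value $116,777.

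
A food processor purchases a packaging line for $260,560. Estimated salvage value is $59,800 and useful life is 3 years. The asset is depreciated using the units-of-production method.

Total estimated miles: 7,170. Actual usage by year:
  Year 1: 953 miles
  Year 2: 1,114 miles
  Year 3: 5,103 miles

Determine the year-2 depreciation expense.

$31,192

Depreciable base = $260,560 − $59,800 = $200,760.
Rate = $200,760 / 7,170 miles = $28 per mile.
Year 1: 953 × $28 = $26,684. Book value $233,876.
Year 2: 1,114 × $28 = $31,192. Book value $202,684.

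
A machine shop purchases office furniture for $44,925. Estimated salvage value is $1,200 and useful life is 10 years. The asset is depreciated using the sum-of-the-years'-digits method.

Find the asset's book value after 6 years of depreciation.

Depreciable base = $44,925 − $1,200 = $43,725.
Sum of the years' digits = 10+9+8+7+6+5+4+3+2+1 = 55.
Year 1: $43,725 × 10/55 = $7,950. Book value $36,975.
Year 2: $43,725 × 9/55 = $7,155. Book value $29,820.
Year 3: $43,725 × 8/55 = $6,360. Book value $23,460.
Year 4: $43,725 × 7/55 = $5,565. Book value $17,895.
Year 5: $43,725 × 6/55 = $4,770. Book value $13,125.
Year 6: $43,725 × 5/55 = $3,975. Book value $9,150.

$9,150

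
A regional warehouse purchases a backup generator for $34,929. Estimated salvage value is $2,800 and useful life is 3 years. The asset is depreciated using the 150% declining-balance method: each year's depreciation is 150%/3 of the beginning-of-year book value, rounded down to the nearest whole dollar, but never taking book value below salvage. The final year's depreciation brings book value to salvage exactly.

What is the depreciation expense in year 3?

Depreciable base = $34,929 − $2,800 = $32,129.
Year 1: ⌊$34,929 × 150%/3⌋ = $17,464. Book value $17,465.
Year 2: ⌊$17,465 × 150%/3⌋ = $8,732. Book value $8,733.
Year 3 (final): $8,733 − $2,800 = $5,933. Book value $2,800.

$5,933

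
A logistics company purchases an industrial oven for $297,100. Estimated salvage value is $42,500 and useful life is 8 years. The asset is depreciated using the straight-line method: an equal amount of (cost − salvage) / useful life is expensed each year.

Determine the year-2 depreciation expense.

Depreciable base = $297,100 − $42,500 = $254,600.
Annual expense = $254,600 / 8 = $31,825.

$31,825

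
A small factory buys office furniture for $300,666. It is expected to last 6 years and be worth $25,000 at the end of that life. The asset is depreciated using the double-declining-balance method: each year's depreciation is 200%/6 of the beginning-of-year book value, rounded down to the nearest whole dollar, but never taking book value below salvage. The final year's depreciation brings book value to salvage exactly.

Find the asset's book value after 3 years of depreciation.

Depreciable base = $300,666 − $25,000 = $275,666.
Year 1: ⌊$300,666 × 200%/6⌋ = $100,222. Book value $200,444.
Year 2: ⌊$200,444 × 200%/6⌋ = $66,814. Book value $133,630.
Year 3: ⌊$133,630 × 200%/6⌋ = $44,543. Book value $89,087.

$89,087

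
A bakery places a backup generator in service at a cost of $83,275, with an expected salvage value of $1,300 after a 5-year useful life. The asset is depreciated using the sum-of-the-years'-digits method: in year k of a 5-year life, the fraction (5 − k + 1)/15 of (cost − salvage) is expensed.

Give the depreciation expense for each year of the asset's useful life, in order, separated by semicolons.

$27,325; $21,860; $16,395; $10,930; $5,465

Depreciable base = $83,275 − $1,300 = $81,975.
Sum of the years' digits = 5+4+3+2+1 = 15.
Year 1: $81,975 × 5/15 = $27,325. Book value $55,950.
Year 2: $81,975 × 4/15 = $21,860. Book value $34,090.
Year 3: $81,975 × 3/15 = $16,395. Book value $17,695.
Year 4: $81,975 × 2/15 = $10,930. Book value $6,765.
Year 5: $81,975 × 1/15 = $5,465. Book value $1,300.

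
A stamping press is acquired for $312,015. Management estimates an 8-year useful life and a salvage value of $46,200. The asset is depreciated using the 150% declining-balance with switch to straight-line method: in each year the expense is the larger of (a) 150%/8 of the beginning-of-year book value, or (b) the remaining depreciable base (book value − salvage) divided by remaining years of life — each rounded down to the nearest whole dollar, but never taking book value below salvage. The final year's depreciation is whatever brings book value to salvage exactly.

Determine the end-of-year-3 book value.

Depreciable base = $312,015 − $46,200 = $265,815.
Year 1: DB = ⌊$312,015 × 150%/8⌋ = $58,502; SL = ⌊$265,815/8⌋ = $33,226 → take DB $58,502. Book value $253,513.
Year 2: DB = ⌊$253,513 × 150%/8⌋ = $47,533; SL = ⌊$207,313/7⌋ = $29,616 → take DB $47,533. Book value $205,980.
Year 3: DB = ⌊$205,980 × 150%/8⌋ = $38,621; SL = ⌊$159,780/6⌋ = $26,630 → take DB $38,621. Book value $167,359.

$167,359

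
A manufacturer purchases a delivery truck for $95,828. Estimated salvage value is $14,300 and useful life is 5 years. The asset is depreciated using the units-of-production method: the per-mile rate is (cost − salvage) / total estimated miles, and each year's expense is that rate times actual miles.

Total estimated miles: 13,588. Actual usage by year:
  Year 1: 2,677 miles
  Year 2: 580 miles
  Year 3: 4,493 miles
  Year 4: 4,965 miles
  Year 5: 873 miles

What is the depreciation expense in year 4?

$29,790

Depreciable base = $95,828 − $14,300 = $81,528.
Rate = $81,528 / 13,588 miles = $6 per mile.
Year 1: 2,677 × $6 = $16,062. Book value $79,766.
Year 2: 580 × $6 = $3,480. Book value $76,286.
Year 3: 4,493 × $6 = $26,958. Book value $49,328.
Year 4: 4,965 × $6 = $29,790. Book value $19,538.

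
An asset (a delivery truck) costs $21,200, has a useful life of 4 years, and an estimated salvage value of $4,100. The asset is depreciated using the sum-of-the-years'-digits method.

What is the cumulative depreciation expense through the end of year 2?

Depreciable base = $21,200 − $4,100 = $17,100.
Sum of the years' digits = 4+3+2+1 = 10.
Year 1: $17,100 × 4/10 = $6,840. Book value $14,360.
Year 2: $17,100 × 3/10 = $5,130. Book value $9,230.
Accumulated through year 2 = $21,200 − $9,230 = $11,970.

$11,970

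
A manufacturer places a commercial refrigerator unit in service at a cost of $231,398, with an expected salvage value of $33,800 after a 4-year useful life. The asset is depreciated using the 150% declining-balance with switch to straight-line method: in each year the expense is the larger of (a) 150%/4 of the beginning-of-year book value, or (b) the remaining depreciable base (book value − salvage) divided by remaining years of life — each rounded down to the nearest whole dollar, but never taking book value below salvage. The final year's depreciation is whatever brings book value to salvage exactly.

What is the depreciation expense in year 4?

Depreciable base = $231,398 − $33,800 = $197,598.
Year 1: DB = ⌊$231,398 × 150%/4⌋ = $86,774; SL = ⌊$197,598/4⌋ = $49,399 → take DB $86,774. Book value $144,624.
Year 2: DB = ⌊$144,624 × 150%/4⌋ = $54,234; SL = ⌊$110,824/3⌋ = $36,941 → take DB $54,234. Book value $90,390.
Year 3: DB = ⌊$90,390 × 150%/4⌋ = $33,896; SL = ⌊$56,590/2⌋ = $28,295 → take DB $33,896. Book value $56,494.
Year 4 (final): $56,494 − $33,800 = $22,694. Book value $33,800.

$22,694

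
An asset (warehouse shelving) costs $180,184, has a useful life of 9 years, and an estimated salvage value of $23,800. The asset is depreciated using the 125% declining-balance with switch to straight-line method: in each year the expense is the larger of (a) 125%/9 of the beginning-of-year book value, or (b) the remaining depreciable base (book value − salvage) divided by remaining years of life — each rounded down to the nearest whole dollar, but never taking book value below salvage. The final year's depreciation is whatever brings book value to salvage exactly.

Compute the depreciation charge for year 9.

Depreciable base = $180,184 − $23,800 = $156,384.
Year 1: DB = ⌊$180,184 × 125%/9⌋ = $25,025; SL = ⌊$156,384/9⌋ = $17,376 → take DB $25,025. Book value $155,159.
Year 2: DB = ⌊$155,159 × 125%/9⌋ = $21,549; SL = ⌊$131,359/8⌋ = $16,419 → take DB $21,549. Book value $133,610.
Year 3: DB = ⌊$133,610 × 125%/9⌋ = $18,556; SL = ⌊$109,810/7⌋ = $15,687 → take DB $18,556. Book value $115,054.
Year 4: DB = ⌊$115,054 × 125%/9⌋ = $15,979; SL = ⌊$91,254/6⌋ = $15,209 → take DB $15,979. Book value $99,075.
Year 5: DB = ⌊$99,075 × 125%/9⌋ = $13,760; SL = ⌊$75,275/5⌋ = $15,055 → take SL $15,055. Book value $84,020.
Year 6: DB = ⌊$84,020 × 125%/9⌋ = $11,669; SL = ⌊$60,220/4⌋ = $15,055 → take SL $15,055. Book value $68,965.
Year 7: DB = ⌊$68,965 × 125%/9⌋ = $9,578; SL = ⌊$45,165/3⌋ = $15,055 → take SL $15,055. Book value $53,910.
Year 8: DB = ⌊$53,910 × 125%/9⌋ = $7,487; SL = ⌊$30,110/2⌋ = $15,055 → take SL $15,055. Book value $38,855.
Year 9 (final): $38,855 − $23,800 = $15,055. Book value $23,800.

$15,055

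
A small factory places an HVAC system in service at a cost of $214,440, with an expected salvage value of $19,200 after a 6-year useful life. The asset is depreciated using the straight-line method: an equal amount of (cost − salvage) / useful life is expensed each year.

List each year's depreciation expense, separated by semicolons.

$32,540; $32,540; $32,540; $32,540; $32,540; $32,540

Depreciable base = $214,440 − $19,200 = $195,240.
Annual expense = $195,240 / 6 = $32,540.
End of year 1: book value $181,900.
End of year 2: book value $149,360.
End of year 3: book value $116,820.
End of year 4: book value $84,280.
End of year 5: book value $51,740.
End of year 6: book value $19,200.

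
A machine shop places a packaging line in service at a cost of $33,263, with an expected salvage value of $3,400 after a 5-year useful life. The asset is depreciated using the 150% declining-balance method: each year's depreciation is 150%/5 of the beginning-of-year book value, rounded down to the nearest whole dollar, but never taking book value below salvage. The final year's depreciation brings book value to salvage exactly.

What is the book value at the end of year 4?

Depreciable base = $33,263 − $3,400 = $29,863.
Year 1: ⌊$33,263 × 150%/5⌋ = $9,978. Book value $23,285.
Year 2: ⌊$23,285 × 150%/5⌋ = $6,985. Book value $16,300.
Year 3: ⌊$16,300 × 150%/5⌋ = $4,890. Book value $11,410.
Year 4: ⌊$11,410 × 150%/5⌋ = $3,423. Book value $7,987.

$7,987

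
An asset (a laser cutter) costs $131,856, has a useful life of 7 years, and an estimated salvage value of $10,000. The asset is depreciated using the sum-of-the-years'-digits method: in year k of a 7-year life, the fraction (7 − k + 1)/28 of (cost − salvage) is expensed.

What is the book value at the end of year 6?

$14,352

Depreciable base = $131,856 − $10,000 = $121,856.
Sum of the years' digits = 7+6+5+4+3+2+1 = 28.
Year 1: $121,856 × 7/28 = $30,464. Book value $101,392.
Year 2: $121,856 × 6/28 = $26,112. Book value $75,280.
Year 3: $121,856 × 5/28 = $21,760. Book value $53,520.
Year 4: $121,856 × 4/28 = $17,408. Book value $36,112.
Year 5: $121,856 × 3/28 = $13,056. Book value $23,056.
Year 6: $121,856 × 2/28 = $8,704. Book value $14,352.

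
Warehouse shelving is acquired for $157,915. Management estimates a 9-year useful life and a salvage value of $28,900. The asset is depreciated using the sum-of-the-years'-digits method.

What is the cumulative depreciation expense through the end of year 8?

$126,148

Depreciable base = $157,915 − $28,900 = $129,015.
Sum of the years' digits = 9+8+7+6+5+4+3+2+1 = 45.
Year 1: $129,015 × 9/45 = $25,803. Book value $132,112.
Year 2: $129,015 × 8/45 = $22,936. Book value $109,176.
Year 3: $129,015 × 7/45 = $20,069. Book value $89,107.
Year 4: $129,015 × 6/45 = $17,202. Book value $71,905.
Year 5: $129,015 × 5/45 = $14,335. Book value $57,570.
Year 6: $129,015 × 4/45 = $11,468. Book value $46,102.
Year 7: $129,015 × 3/45 = $8,601. Book value $37,501.
Year 8: $129,015 × 2/45 = $5,734. Book value $31,767.
Accumulated through year 8 = $157,915 − $31,767 = $126,148.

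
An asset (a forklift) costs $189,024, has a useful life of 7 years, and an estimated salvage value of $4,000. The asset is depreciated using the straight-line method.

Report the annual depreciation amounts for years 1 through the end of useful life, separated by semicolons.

$26,432; $26,432; $26,432; $26,432; $26,432; $26,432; $26,432

Depreciable base = $189,024 − $4,000 = $185,024.
Annual expense = $185,024 / 7 = $26,432.
End of year 1: book value $162,592.
End of year 2: book value $136,160.
End of year 3: book value $109,728.
End of year 4: book value $83,296.
End of year 5: book value $56,864.
End of year 6: book value $30,432.
End of year 7: book value $4,000.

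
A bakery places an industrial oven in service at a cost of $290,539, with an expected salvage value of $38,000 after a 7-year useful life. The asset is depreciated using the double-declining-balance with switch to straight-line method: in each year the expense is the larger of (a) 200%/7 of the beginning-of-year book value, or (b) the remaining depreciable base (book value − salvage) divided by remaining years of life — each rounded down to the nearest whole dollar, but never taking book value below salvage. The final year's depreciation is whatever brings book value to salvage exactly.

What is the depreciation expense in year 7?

$588

Depreciable base = $290,539 − $38,000 = $252,539.
Year 1: DB = ⌊$290,539 × 200%/7⌋ = $83,011; SL = ⌊$252,539/7⌋ = $36,077 → take DB $83,011. Book value $207,528.
Year 2: DB = ⌊$207,528 × 200%/7⌋ = $59,293; SL = ⌊$169,528/6⌋ = $28,254 → take DB $59,293. Book value $148,235.
Year 3: DB = ⌊$148,235 × 200%/7⌋ = $42,352; SL = ⌊$110,235/5⌋ = $22,047 → take DB $42,352. Book value $105,883.
Year 4: DB = ⌊$105,883 × 200%/7⌋ = $30,252; SL = ⌊$67,883/4⌋ = $16,970 → take DB $30,252. Book value $75,631.
Year 5: DB = ⌊$75,631 × 200%/7⌋ = $21,608; SL = ⌊$37,631/3⌋ = $12,543 → take DB $21,608. Book value $54,023.
Year 6: DB = ⌊$54,023 × 200%/7⌋ = $15,435; SL = ⌊$16,023/2⌋ = $8,011 → take DB $15,435. Book value $38,588.
Year 7 (final): $38,588 − $38,000 = $588. Book value $38,000.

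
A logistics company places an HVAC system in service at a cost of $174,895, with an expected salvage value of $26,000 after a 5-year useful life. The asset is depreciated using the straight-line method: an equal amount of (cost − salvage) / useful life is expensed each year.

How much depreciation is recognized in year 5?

Depreciable base = $174,895 − $26,000 = $148,895.
Annual expense = $148,895 / 5 = $29,779.

$29,779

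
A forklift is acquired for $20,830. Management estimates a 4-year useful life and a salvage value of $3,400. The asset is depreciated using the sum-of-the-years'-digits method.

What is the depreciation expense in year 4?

$1,743

Depreciable base = $20,830 − $3,400 = $17,430.
Sum of the years' digits = 4+3+2+1 = 10.
Year 1: $17,430 × 4/10 = $6,972. Book value $13,858.
Year 2: $17,430 × 3/10 = $5,229. Book value $8,629.
Year 3: $17,430 × 2/10 = $3,486. Book value $5,143.
Year 4: $17,430 × 1/10 = $1,743. Book value $3,400.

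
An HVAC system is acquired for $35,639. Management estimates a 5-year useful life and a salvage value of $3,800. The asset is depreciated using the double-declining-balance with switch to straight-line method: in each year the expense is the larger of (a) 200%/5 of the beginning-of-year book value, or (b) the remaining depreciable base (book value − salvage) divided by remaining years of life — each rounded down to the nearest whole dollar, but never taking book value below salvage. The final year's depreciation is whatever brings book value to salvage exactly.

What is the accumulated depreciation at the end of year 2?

$22,808

Depreciable base = $35,639 − $3,800 = $31,839.
Year 1: DB = ⌊$35,639 × 200%/5⌋ = $14,255; SL = ⌊$31,839/5⌋ = $6,367 → take DB $14,255. Book value $21,384.
Year 2: DB = ⌊$21,384 × 200%/5⌋ = $8,553; SL = ⌊$17,584/4⌋ = $4,396 → take DB $8,553. Book value $12,831.
Accumulated through year 2 = $35,639 − $12,831 = $22,808.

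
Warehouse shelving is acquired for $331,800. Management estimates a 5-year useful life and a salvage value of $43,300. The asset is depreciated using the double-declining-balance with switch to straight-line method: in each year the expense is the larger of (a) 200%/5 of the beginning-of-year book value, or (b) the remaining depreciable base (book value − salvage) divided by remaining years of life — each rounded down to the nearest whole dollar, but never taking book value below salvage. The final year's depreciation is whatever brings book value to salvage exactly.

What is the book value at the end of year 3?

Depreciable base = $331,800 − $43,300 = $288,500.
Year 1: DB = ⌊$331,800 × 200%/5⌋ = $132,720; SL = ⌊$288,500/5⌋ = $57,700 → take DB $132,720. Book value $199,080.
Year 2: DB = ⌊$199,080 × 200%/5⌋ = $79,632; SL = ⌊$155,780/4⌋ = $38,945 → take DB $79,632. Book value $119,448.
Year 3: DB = ⌊$119,448 × 200%/5⌋ = $47,779; SL = ⌊$76,148/3⌋ = $25,382 → take DB $47,779. Book value $71,669.

$71,669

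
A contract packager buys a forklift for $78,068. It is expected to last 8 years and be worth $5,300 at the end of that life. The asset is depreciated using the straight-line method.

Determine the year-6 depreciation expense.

Depreciable base = $78,068 − $5,300 = $72,768.
Annual expense = $72,768 / 8 = $9,096.

$9,096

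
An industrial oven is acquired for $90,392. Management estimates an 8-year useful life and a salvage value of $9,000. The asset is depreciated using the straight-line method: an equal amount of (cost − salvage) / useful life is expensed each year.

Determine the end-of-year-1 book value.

Depreciable base = $90,392 − $9,000 = $81,392.
Annual expense = $81,392 / 8 = $10,174.
End of year 1: book value $80,218.

$80,218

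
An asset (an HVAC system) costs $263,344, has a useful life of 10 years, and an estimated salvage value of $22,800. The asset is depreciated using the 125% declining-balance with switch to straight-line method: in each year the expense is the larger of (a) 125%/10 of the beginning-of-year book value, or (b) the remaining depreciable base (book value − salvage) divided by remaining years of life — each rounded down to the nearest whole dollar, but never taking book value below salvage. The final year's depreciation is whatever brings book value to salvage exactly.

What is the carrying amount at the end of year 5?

$132,441

Depreciable base = $263,344 − $22,800 = $240,544.
Year 1: DB = ⌊$263,344 × 125%/10⌋ = $32,918; SL = ⌊$240,544/10⌋ = $24,054 → take DB $32,918. Book value $230,426.
Year 2: DB = ⌊$230,426 × 125%/10⌋ = $28,803; SL = ⌊$207,626/9⌋ = $23,069 → take DB $28,803. Book value $201,623.
Year 3: DB = ⌊$201,623 × 125%/10⌋ = $25,202; SL = ⌊$178,823/8⌋ = $22,352 → take DB $25,202. Book value $176,421.
Year 4: DB = ⌊$176,421 × 125%/10⌋ = $22,052; SL = ⌊$153,621/7⌋ = $21,945 → take DB $22,052. Book value $154,369.
Year 5: DB = ⌊$154,369 × 125%/10⌋ = $19,296; SL = ⌊$131,569/6⌋ = $21,928 → take SL $21,928. Book value $132,441.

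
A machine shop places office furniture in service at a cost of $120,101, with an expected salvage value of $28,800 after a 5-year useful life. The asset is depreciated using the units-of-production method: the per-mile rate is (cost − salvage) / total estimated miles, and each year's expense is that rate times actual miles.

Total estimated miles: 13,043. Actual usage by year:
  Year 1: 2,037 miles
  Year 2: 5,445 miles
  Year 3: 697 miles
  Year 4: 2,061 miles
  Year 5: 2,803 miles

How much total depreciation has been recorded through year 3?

$57,253

Depreciable base = $120,101 − $28,800 = $91,301.
Rate = $91,301 / 13,043 miles = $7 per mile.
Year 1: 2,037 × $7 = $14,259. Book value $105,842.
Year 2: 5,445 × $7 = $38,115. Book value $67,727.
Year 3: 697 × $7 = $4,879. Book value $62,848.
Accumulated through year 3 = $120,101 − $62,848 = $57,253.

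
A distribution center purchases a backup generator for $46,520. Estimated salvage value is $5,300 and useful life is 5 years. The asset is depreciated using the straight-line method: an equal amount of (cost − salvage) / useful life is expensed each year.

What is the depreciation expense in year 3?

$8,244

Depreciable base = $46,520 − $5,300 = $41,220.
Annual expense = $41,220 / 5 = $8,244.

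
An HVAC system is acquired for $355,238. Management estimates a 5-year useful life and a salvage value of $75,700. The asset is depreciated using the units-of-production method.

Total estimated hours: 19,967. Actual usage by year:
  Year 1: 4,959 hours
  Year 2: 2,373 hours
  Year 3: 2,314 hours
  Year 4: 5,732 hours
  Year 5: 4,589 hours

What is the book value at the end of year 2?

$252,590

Depreciable base = $355,238 − $75,700 = $279,538.
Rate = $279,538 / 19,967 hours = $14 per hour.
Year 1: 4,959 × $14 = $69,426. Book value $285,812.
Year 2: 2,373 × $14 = $33,222. Book value $252,590.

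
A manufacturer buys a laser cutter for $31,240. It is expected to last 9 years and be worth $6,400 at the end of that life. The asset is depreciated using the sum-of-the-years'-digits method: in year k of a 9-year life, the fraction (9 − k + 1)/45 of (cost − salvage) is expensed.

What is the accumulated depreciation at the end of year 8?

Depreciable base = $31,240 − $6,400 = $24,840.
Sum of the years' digits = 9+8+7+6+5+4+3+2+1 = 45.
Year 1: $24,840 × 9/45 = $4,968. Book value $26,272.
Year 2: $24,840 × 8/45 = $4,416. Book value $21,856.
Year 3: $24,840 × 7/45 = $3,864. Book value $17,992.
Year 4: $24,840 × 6/45 = $3,312. Book value $14,680.
Year 5: $24,840 × 5/45 = $2,760. Book value $11,920.
Year 6: $24,840 × 4/45 = $2,208. Book value $9,712.
Year 7: $24,840 × 3/45 = $1,656. Book value $8,056.
Year 8: $24,840 × 2/45 = $1,104. Book value $6,952.
Accumulated through year 8 = $31,240 − $6,952 = $24,288.

$24,288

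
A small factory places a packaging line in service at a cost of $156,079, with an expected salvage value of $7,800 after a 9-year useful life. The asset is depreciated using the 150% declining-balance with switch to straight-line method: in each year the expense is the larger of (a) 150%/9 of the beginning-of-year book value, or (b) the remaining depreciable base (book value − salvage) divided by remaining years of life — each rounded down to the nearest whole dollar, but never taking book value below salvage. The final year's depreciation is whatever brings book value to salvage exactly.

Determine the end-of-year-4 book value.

$75,271

Depreciable base = $156,079 − $7,800 = $148,279.
Year 1: DB = ⌊$156,079 × 150%/9⌋ = $26,013; SL = ⌊$148,279/9⌋ = $16,475 → take DB $26,013. Book value $130,066.
Year 2: DB = ⌊$130,066 × 150%/9⌋ = $21,677; SL = ⌊$122,266/8⌋ = $15,283 → take DB $21,677. Book value $108,389.
Year 3: DB = ⌊$108,389 × 150%/9⌋ = $18,064; SL = ⌊$100,589/7⌋ = $14,369 → take DB $18,064. Book value $90,325.
Year 4: DB = ⌊$90,325 × 150%/9⌋ = $15,054; SL = ⌊$82,525/6⌋ = $13,754 → take DB $15,054. Book value $75,271.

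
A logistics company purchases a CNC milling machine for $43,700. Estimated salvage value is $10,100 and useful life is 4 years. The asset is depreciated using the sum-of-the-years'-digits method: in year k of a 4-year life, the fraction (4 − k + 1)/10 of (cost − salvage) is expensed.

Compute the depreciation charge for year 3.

Depreciable base = $43,700 − $10,100 = $33,600.
Sum of the years' digits = 4+3+2+1 = 10.
Year 1: $33,600 × 4/10 = $13,440. Book value $30,260.
Year 2: $33,600 × 3/10 = $10,080. Book value $20,180.
Year 3: $33,600 × 2/10 = $6,720. Book value $13,460.

$6,720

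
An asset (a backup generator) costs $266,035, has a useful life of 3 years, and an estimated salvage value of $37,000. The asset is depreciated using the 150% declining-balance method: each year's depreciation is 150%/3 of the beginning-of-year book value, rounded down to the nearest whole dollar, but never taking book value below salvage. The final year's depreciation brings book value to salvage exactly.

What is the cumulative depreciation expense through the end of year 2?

Depreciable base = $266,035 − $37,000 = $229,035.
Year 1: ⌊$266,035 × 150%/3⌋ = $133,017. Book value $133,018.
Year 2: ⌊$133,018 × 150%/3⌋ = $66,509. Book value $66,509.
Accumulated through year 2 = $266,035 − $66,509 = $199,526.

$199,526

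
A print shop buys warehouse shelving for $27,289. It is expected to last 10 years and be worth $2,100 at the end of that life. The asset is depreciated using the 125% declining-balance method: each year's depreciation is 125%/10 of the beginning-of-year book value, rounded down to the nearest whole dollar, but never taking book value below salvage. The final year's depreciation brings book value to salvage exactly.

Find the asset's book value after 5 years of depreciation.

$13,999

Depreciable base = $27,289 − $2,100 = $25,189.
Year 1: ⌊$27,289 × 125%/10⌋ = $3,411. Book value $23,878.
Year 2: ⌊$23,878 × 125%/10⌋ = $2,984. Book value $20,894.
Year 3: ⌊$20,894 × 125%/10⌋ = $2,611. Book value $18,283.
Year 4: ⌊$18,283 × 125%/10⌋ = $2,285. Book value $15,998.
Year 5: ⌊$15,998 × 125%/10⌋ = $1,999. Book value $13,999.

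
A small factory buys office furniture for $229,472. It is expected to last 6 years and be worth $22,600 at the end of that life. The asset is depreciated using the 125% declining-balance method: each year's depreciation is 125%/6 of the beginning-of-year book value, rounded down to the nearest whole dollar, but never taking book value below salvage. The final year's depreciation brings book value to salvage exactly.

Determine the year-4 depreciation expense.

$23,720

Depreciable base = $229,472 − $22,600 = $206,872.
Year 1: ⌊$229,472 × 125%/6⌋ = $47,806. Book value $181,666.
Year 2: ⌊$181,666 × 125%/6⌋ = $37,847. Book value $143,819.
Year 3: ⌊$143,819 × 125%/6⌋ = $29,962. Book value $113,857.
Year 4: ⌊$113,857 × 125%/6⌋ = $23,720. Book value $90,137.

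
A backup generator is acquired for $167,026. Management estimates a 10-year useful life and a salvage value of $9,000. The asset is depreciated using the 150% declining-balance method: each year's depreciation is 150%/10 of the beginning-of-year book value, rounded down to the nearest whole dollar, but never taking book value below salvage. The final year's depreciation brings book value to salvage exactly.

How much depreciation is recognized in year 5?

Depreciable base = $167,026 − $9,000 = $158,026.
Year 1: ⌊$167,026 × 150%/10⌋ = $25,053. Book value $141,973.
Year 2: ⌊$141,973 × 150%/10⌋ = $21,295. Book value $120,678.
Year 3: ⌊$120,678 × 150%/10⌋ = $18,101. Book value $102,577.
Year 4: ⌊$102,577 × 150%/10⌋ = $15,386. Book value $87,191.
Year 5: ⌊$87,191 × 150%/10⌋ = $13,078. Book value $74,113.

$13,078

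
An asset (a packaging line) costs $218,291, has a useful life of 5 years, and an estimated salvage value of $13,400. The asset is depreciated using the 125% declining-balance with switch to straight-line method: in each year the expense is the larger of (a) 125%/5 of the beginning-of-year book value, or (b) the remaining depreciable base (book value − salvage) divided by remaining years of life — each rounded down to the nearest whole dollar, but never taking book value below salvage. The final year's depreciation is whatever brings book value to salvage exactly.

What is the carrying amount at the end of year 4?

$49,864

Depreciable base = $218,291 − $13,400 = $204,891.
Year 1: DB = ⌊$218,291 × 125%/5⌋ = $54,572; SL = ⌊$204,891/5⌋ = $40,978 → take DB $54,572. Book value $163,719.
Year 2: DB = ⌊$163,719 × 125%/5⌋ = $40,929; SL = ⌊$150,319/4⌋ = $37,579 → take DB $40,929. Book value $122,790.
Year 3: DB = ⌊$122,790 × 125%/5⌋ = $30,697; SL = ⌊$109,390/3⌋ = $36,463 → take SL $36,463. Book value $86,327.
Year 4: DB = ⌊$86,327 × 125%/5⌋ = $21,581; SL = ⌊$72,927/2⌋ = $36,463 → take SL $36,463. Book value $49,864.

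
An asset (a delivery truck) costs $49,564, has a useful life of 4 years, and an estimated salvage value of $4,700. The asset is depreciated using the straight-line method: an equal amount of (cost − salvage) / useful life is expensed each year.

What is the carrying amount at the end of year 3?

Depreciable base = $49,564 − $4,700 = $44,864.
Annual expense = $44,864 / 4 = $11,216.
End of year 1: book value $38,348.
End of year 2: book value $27,132.
End of year 3: book value $15,916.

$15,916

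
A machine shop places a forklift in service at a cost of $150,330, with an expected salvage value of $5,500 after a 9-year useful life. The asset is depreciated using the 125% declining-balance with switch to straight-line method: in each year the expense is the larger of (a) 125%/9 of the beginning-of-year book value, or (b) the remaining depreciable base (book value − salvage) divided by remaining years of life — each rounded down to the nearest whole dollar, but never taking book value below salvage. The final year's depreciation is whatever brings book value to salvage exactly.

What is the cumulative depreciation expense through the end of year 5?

$84,502

Depreciable base = $150,330 − $5,500 = $144,830.
Year 1: DB = ⌊$150,330 × 125%/9⌋ = $20,879; SL = ⌊$144,830/9⌋ = $16,092 → take DB $20,879. Book value $129,451.
Year 2: DB = ⌊$129,451 × 125%/9⌋ = $17,979; SL = ⌊$123,951/8⌋ = $15,493 → take DB $17,979. Book value $111,472.
Year 3: DB = ⌊$111,472 × 125%/9⌋ = $15,482; SL = ⌊$105,972/7⌋ = $15,138 → take DB $15,482. Book value $95,990.
Year 4: DB = ⌊$95,990 × 125%/9⌋ = $13,331; SL = ⌊$90,490/6⌋ = $15,081 → take SL $15,081. Book value $80,909.
Year 5: DB = ⌊$80,909 × 125%/9⌋ = $11,237; SL = ⌊$75,409/5⌋ = $15,081 → take SL $15,081. Book value $65,828.
Accumulated through year 5 = $150,330 − $65,828 = $84,502.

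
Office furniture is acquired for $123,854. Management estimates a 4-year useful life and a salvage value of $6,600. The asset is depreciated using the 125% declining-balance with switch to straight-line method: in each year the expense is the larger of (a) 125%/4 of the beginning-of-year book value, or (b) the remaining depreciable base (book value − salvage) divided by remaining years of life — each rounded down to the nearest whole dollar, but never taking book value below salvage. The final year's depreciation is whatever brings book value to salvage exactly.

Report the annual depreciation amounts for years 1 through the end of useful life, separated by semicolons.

Depreciable base = $123,854 − $6,600 = $117,254.
Year 1: DB = ⌊$123,854 × 125%/4⌋ = $38,704; SL = ⌊$117,254/4⌋ = $29,313 → take DB $38,704. Book value $85,150.
Year 2: DB = ⌊$85,150 × 125%/4⌋ = $26,609; SL = ⌊$78,550/3⌋ = $26,183 → take DB $26,609. Book value $58,541.
Year 3: DB = ⌊$58,541 × 125%/4⌋ = $18,294; SL = ⌊$51,941/2⌋ = $25,970 → take SL $25,970. Book value $32,571.
Year 4 (final): $32,571 − $6,600 = $25,971. Book value $6,600.

$38,704; $26,609; $25,970; $25,971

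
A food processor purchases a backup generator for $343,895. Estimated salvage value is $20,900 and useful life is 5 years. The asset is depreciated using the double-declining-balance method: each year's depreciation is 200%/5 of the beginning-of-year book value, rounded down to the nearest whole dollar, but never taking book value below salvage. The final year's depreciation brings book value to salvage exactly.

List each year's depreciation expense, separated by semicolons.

Depreciable base = $343,895 − $20,900 = $322,995.
Year 1: ⌊$343,895 × 200%/5⌋ = $137,558. Book value $206,337.
Year 2: ⌊$206,337 × 200%/5⌋ = $82,534. Book value $123,803.
Year 3: ⌊$123,803 × 200%/5⌋ = $49,521. Book value $74,282.
Year 4: ⌊$74,282 × 200%/5⌋ = $29,712. Book value $44,570.
Year 5 (final): $44,570 − $20,900 = $23,670. Book value $20,900.

$137,558; $82,534; $49,521; $29,712; $23,670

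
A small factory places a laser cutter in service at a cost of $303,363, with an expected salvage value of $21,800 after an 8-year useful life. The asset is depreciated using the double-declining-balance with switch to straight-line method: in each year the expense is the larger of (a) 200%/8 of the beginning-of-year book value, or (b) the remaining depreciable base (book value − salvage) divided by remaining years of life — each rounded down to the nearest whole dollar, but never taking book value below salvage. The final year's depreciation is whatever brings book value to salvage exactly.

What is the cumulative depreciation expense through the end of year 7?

$265,466

Depreciable base = $303,363 − $21,800 = $281,563.
Year 1: DB = ⌊$303,363 × 200%/8⌋ = $75,840; SL = ⌊$281,563/8⌋ = $35,195 → take DB $75,840. Book value $227,523.
Year 2: DB = ⌊$227,523 × 200%/8⌋ = $56,880; SL = ⌊$205,723/7⌋ = $29,389 → take DB $56,880. Book value $170,643.
Year 3: DB = ⌊$170,643 × 200%/8⌋ = $42,660; SL = ⌊$148,843/6⌋ = $24,807 → take DB $42,660. Book value $127,983.
Year 4: DB = ⌊$127,983 × 200%/8⌋ = $31,995; SL = ⌊$106,183/5⌋ = $21,236 → take DB $31,995. Book value $95,988.
Year 5: DB = ⌊$95,988 × 200%/8⌋ = $23,997; SL = ⌊$74,188/4⌋ = $18,547 → take DB $23,997. Book value $71,991.
Year 6: DB = ⌊$71,991 × 200%/8⌋ = $17,997; SL = ⌊$50,191/3⌋ = $16,730 → take DB $17,997. Book value $53,994.
Year 7: DB = ⌊$53,994 × 200%/8⌋ = $13,498; SL = ⌊$32,194/2⌋ = $16,097 → take SL $16,097. Book value $37,897.
Accumulated through year 7 = $303,363 − $37,897 = $265,466.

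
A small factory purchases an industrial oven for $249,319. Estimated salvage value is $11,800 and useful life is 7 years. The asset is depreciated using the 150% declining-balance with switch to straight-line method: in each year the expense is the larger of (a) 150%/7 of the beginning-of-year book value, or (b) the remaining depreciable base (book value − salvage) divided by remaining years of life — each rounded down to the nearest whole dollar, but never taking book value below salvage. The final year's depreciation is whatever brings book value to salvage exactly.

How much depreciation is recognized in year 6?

$27,284

Depreciable base = $249,319 − $11,800 = $237,519.
Year 1: DB = ⌊$249,319 × 150%/7⌋ = $53,425; SL = ⌊$237,519/7⌋ = $33,931 → take DB $53,425. Book value $195,894.
Year 2: DB = ⌊$195,894 × 150%/7⌋ = $41,977; SL = ⌊$184,094/6⌋ = $30,682 → take DB $41,977. Book value $153,917.
Year 3: DB = ⌊$153,917 × 150%/7⌋ = $32,982; SL = ⌊$142,117/5⌋ = $28,423 → take DB $32,982. Book value $120,935.
Year 4: DB = ⌊$120,935 × 150%/7⌋ = $25,914; SL = ⌊$109,135/4⌋ = $27,283 → take SL $27,283. Book value $93,652.
Year 5: DB = ⌊$93,652 × 150%/7⌋ = $20,068; SL = ⌊$81,852/3⌋ = $27,284 → take SL $27,284. Book value $66,368.
Year 6: DB = ⌊$66,368 × 150%/7⌋ = $14,221; SL = ⌊$54,568/2⌋ = $27,284 → take SL $27,284. Book value $39,084.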